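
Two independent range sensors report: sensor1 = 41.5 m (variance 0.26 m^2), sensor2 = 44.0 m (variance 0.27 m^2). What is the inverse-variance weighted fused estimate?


w1 = (1/var1) / (1/var1 + 1/var2)
   = 3.8462 / (3.8462 + 3.7037) = 0.5094
w2 = 1 - w1 = 0.4906
fused = w1*s1 + w2*s2 = 21.1415 + 21.5849
= 42.7264 m


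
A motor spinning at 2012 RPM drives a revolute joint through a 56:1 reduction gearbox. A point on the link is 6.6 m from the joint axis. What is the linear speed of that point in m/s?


omega_motor = 2012 * 2*pi/60 = 210.6961 rad/s
omega_joint = omega_motor / 56 = 3.7624 rad/s
v = omega_joint * r = 3.7624 * 6.6
= 24.832 m/s


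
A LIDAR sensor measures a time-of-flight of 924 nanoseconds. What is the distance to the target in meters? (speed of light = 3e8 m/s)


tof = 924 ns = 9.24e-07 s
dist = c * tof / 2
= 3e8 * 9.24e-07 / 2
= 138.6 m


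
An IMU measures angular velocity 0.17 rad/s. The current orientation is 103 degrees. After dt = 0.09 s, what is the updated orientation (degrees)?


delta_theta = w * dt = 0.17 * 0.09 = 0.0153 rad
= 0.8766 deg
theta_new = 103 + 0.8766 = 103.8766 deg


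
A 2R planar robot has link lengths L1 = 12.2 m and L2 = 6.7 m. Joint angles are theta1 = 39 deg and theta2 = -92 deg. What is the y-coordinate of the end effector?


Convert angles to radians: theta1 = 0.6807, theta2 = -1.6057
y = L1*sin(theta1) + L2*sin(theta1+theta2)
y = 7.6777 + -5.3509
y = 2.3269


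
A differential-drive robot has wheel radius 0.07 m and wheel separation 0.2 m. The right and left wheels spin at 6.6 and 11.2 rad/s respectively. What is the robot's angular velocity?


vR = r*wR = 0.07*6.6 = 0.462 m/s
vL = r*wL = 0.07*11.2 = 0.784 m/s
v = (vR+vL)/2 = 0.623 m/s
omega = (vR-vL)/L = -1.61 rad/s
angular velocity = -1.61 rad/s


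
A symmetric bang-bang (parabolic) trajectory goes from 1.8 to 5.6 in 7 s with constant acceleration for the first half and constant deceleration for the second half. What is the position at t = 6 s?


Symmetric rest-to-rest: each phase covers (pf-p0)/2 in time T/2. 0.5*a*(T/2)^2 = (pf-p0)/2 => a = 4*(pf-p0)/T^2
a = 4*(5.6-1.8)/7^2 = 0.3102
t = 6 is in the deceleration phase (t > T/2).
p = pf - 0.5*a*(T-t)^2 = 5.6 - 0.5*0.3102*1^2
= 5.4449


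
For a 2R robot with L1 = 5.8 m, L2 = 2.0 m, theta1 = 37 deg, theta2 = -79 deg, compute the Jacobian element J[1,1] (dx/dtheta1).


J[1,1] = -L1*sin(t1) - L2*sin(t1+t2)
= -5.8*sin(37) - 2.0*sin(-42)
= -2.1523


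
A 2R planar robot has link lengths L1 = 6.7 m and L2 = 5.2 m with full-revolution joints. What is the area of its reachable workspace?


r_max = L1 + L2 = 11.9 m
r_min = |L1 - L2| = 1.5 m
Area = pi*(r_max^2 - r_min^2)
= pi*(141.61 - 2.25)
= pi * 139.36
= 437.8124 m^2


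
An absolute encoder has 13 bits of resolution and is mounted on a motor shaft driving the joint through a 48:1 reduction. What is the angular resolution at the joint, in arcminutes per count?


counts = 2^13 = 8192
effective counts at joint = 8192 * 48 = 393216
resolution = 360*60 / 393216
= 0.0549 arcmin/count


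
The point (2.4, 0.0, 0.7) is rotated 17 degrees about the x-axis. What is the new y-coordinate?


Rotation about x-axis: y' = y*cos(theta) - z*sin(theta)
= 0.0 * 0.9563 - 0.7 * 0.2924
= -0.2047


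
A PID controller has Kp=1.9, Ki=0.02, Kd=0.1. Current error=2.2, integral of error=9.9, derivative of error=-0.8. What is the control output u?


u = Kp*e + Ki*int(e) + Kd*de/dt
= 1.9*2.2 + 0.02*9.9 + 0.1*(-0.8)
= 4.18 + 0.198 + -0.08
= 4.298


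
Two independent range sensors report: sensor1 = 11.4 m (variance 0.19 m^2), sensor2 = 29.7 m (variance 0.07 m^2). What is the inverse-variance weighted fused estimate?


w1 = (1/var1) / (1/var1 + 1/var2)
   = 5.2632 / (5.2632 + 14.2857) = 0.2692
w2 = 1 - w1 = 0.7308
fused = w1*s1 + w2*s2 = 3.0692 + 21.7038
= 24.7731 m


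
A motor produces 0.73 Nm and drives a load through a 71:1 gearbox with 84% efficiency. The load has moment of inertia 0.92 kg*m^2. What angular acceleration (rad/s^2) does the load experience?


tau_out = tau_motor * N * eta
= 0.73 * 71 * 0.84 = 43.5372 Nm
alpha = tau_out / I = 43.5372 / 0.92
= 47.323 rad/s^2


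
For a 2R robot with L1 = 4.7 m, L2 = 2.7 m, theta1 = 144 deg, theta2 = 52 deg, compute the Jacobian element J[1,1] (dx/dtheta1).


J[1,1] = -L1*sin(t1) - L2*sin(t1+t2)
= -4.7*sin(144) - 2.7*sin(196)
= -2.0184


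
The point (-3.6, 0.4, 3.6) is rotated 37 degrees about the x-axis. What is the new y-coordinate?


Rotation about x-axis: y' = y*cos(theta) - z*sin(theta)
= 0.4 * 0.7986 - 3.6 * 0.6018
= -1.8471


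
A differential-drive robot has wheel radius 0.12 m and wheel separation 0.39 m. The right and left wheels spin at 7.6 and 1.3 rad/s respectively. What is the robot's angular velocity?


vR = r*wR = 0.12*7.6 = 0.912 m/s
vL = r*wL = 0.12*1.3 = 0.156 m/s
v = (vR+vL)/2 = 0.534 m/s
omega = (vR-vL)/L = 1.9385 rad/s
angular velocity = 1.9385 rad/s


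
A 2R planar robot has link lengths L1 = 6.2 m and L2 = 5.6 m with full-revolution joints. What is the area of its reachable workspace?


r_max = L1 + L2 = 11.8 m
r_min = |L1 - L2| = 0.6 m
Area = pi*(r_max^2 - r_min^2)
= pi*(139.24 - 0.36)
= pi * 138.88
= 436.3044 m^2


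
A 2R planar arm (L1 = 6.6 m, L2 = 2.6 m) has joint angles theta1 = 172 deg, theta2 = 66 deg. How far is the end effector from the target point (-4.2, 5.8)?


End effector via forward kinematics:
x = L1*cos(t1) + L2*cos(t1+t2) = -7.9136
y = L1*sin(t1) + L2*sin(t1+t2) = -1.2864
Distance to target:
d = sqrt((-4.2 - -7.9136)^2 + (5.8 - -1.2864)^2)
= sqrt(13.7905 + 50.2168)
= 8.0005 m


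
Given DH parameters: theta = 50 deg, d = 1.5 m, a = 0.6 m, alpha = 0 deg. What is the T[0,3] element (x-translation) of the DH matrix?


T[0,3] = a * cos(theta)
= 0.6 * cos(50 deg)
= 0.6 * 0.6428
= 0.3857


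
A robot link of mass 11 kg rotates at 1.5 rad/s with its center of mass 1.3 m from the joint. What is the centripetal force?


F = m * omega^2 * r
= 11 * 1.5^2 * 1.3
= 11 * 2.25 * 1.3
= 32.175 N


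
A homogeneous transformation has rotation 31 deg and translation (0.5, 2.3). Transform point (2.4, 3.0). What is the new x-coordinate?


x' = cos(theta)*px - sin(theta)*py + tx
= 0.8572*2.4 - 0.515*3.0 + 0.5
= 1.0121


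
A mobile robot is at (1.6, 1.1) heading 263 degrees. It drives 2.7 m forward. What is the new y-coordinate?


y_new = y0 + d*sin(theta)
= 1.1 + 2.7*sin(263)
= 1.1 + -2.6799
= -1.5799


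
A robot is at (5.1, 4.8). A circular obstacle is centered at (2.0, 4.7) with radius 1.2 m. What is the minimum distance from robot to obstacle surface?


center_dist = sqrt((5.1-2.0)^2 + (4.8-4.7)^2)
= sqrt(9.61 + 0.01)
= 3.1016
min_dist = center_dist - radius = 3.1016 - 1.2 = 1.9016 m


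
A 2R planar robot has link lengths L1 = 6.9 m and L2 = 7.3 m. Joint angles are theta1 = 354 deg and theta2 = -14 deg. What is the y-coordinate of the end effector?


Convert angles to radians: theta1 = 6.1785, theta2 = -0.2443
y = L1*sin(theta1) + L2*sin(theta1+theta2)
y = -0.7212 + -2.4967
y = -3.218


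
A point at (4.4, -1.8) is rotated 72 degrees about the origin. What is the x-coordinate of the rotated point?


x' = x*cos(theta) - y*sin(theta)
cos(72 deg) = 0.309, sin(72 deg) = 0.9511
x' = 4.4 * 0.309 - -1.8 * 0.9511
= 1.3597 - -1.7119
= 3.0716


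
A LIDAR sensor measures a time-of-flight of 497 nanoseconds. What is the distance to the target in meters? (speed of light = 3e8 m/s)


tof = 497 ns = 4.97e-07 s
dist = c * tof / 2
= 3e8 * 4.97e-07 / 2
= 74.55 m


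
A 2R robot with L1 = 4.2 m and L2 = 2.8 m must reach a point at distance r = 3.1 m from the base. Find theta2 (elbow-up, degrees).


cos(theta2) = (r^2 - L1^2 - L2^2) / (2*L1*L2)
cos(theta2) = (9.61 - 17.64 - 7.84) / 23.52
cos(theta2) = -0.674745
theta2 = 132.4343 degrees


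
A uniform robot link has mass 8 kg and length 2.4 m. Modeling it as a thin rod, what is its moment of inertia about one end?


I = (1/3) * m * L^2
= (1/3) * 8 * 2.4^2
= 0.333333 * 8 * 5.76
= 15.36 kg*m^2


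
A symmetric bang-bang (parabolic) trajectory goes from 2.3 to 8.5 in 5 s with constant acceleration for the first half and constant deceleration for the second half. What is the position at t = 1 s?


Symmetric rest-to-rest: each phase covers (pf-p0)/2 in time T/2. 0.5*a*(T/2)^2 = (pf-p0)/2 => a = 4*(pf-p0)/T^2
a = 4*(8.5-2.3)/5^2 = 0.992
t = 1 is in the acceleration phase (t <= T/2).
p = p0 + 0.5*a*t^2 = 2.3 + 0.5*0.992*1^2
= 2.796


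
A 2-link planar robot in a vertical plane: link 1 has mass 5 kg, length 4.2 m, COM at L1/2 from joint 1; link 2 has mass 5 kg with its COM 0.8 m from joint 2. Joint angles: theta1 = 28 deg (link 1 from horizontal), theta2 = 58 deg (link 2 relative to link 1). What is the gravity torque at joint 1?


Horizontal distance from joint 1 to link-1 COM:
  x_c1 = (L1/2)*cos(t1) = 2.1 * 0.8829 = 1.8542 m
Horizontal distance from joint 1 to link-2 COM:
  x_c2 = L1*cos(t1) + Lc2*cos(t1+t2)
       = 4.2*0.8829 + 0.8*0.0698 = 3.7642 m
tau1 = m1*g*x_c1 + m2*g*x_c2
     = 5*9.81*1.8542 + 5*9.81*3.7642
     = 90.948 + 184.6333
     = 275.5813 Nm


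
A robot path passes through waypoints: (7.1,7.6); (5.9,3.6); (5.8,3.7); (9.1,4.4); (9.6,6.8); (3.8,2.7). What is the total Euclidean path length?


Segment lengths:
  seg1 = sqrt((-1.2)^2 + (-4.0)^2) = 4.1761
  seg2 = sqrt((-0.1)^2 + (0.1)^2) = 0.1414
  seg3 = sqrt((3.3)^2 + (0.7)^2) = 3.3734
  seg4 = sqrt((0.5)^2 + (2.4)^2) = 2.4515
  seg5 = sqrt((-5.8)^2 + (-4.1)^2) = 7.1028
Total = 17.2453


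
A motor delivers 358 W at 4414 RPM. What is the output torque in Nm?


omega = 4414 * 2*pi/60 = 462.233 rad/s
tau = P / omega = 358 / 462.233
= 0.7745 Nm


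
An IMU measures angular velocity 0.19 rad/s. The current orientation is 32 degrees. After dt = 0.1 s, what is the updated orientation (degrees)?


delta_theta = w * dt = 0.19 * 0.1 = 0.019 rad
= 1.0886 deg
theta_new = 32 + 1.0886 = 33.0886 deg


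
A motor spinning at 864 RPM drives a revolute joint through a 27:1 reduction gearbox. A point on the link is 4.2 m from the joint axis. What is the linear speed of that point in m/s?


omega_motor = 864 * 2*pi/60 = 90.4779 rad/s
omega_joint = omega_motor / 27 = 3.351 rad/s
v = omega_joint * r = 3.351 * 4.2
= 14.0743 m/s


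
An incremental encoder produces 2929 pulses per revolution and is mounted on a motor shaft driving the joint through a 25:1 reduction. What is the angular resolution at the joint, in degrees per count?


counts per rev = 2929
effective counts at joint = 2929 * 25 = 73225
resolution = 360 / 73225
= 0.0049 deg/count


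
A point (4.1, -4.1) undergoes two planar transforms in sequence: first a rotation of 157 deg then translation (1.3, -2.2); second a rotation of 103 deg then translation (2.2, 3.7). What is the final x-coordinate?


After transform 1:
x1 = cos(157)*4.1 - sin(157)*-4.1 + 1.3 = -0.8721
y1 = sin(157)*4.1 + cos(157)*-4.1 + -2.2 = 3.1761
After transform 2:
x2 = cos(103)*-0.8721 - sin(103)*3.1761 + 2.2
= -0.6985


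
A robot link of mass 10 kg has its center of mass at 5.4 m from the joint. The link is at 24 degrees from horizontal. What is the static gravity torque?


tau = m*g*L*cos(angle)
= 10 * 9.81 * 5.4 * cos(24 deg)
= 10 * 9.81 * 5.4 * 0.9135
= 483.9416 Nm


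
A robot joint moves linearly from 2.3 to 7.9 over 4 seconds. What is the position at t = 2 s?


s = t/T = 2/4 = 0.5
p(t) = p0 + (pf-p0)*s
= 2.3 + (7.9 - 2.3) * 0.5
= 5.1


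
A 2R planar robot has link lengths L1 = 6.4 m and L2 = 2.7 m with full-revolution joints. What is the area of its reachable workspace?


r_max = L1 + L2 = 9.1 m
r_min = |L1 - L2| = 3.7 m
Area = pi*(r_max^2 - r_min^2)
= pi*(82.81 - 13.69)
= pi * 69.12
= 217.1469 m^2


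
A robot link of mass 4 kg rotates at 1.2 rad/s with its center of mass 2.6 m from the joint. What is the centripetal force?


F = m * omega^2 * r
= 4 * 1.2^2 * 2.6
= 4 * 1.44 * 2.6
= 14.976 N


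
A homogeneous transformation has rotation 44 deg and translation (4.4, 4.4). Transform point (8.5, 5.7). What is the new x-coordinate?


x' = cos(theta)*px - sin(theta)*py + tx
= 0.7193*8.5 - 0.6947*5.7 + 4.4
= 6.5548


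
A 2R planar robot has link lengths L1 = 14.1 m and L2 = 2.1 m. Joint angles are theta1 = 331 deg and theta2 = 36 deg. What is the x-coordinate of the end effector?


Convert angles to radians: theta1 = 5.777, theta2 = 0.6283
x = L1*cos(theta1) + L2*cos(theta1+theta2)
x = 12.3321 + 2.0843
x = 14.4165


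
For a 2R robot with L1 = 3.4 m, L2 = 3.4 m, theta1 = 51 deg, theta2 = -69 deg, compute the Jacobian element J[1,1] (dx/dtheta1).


J[1,1] = -L1*sin(t1) - L2*sin(t1+t2)
= -3.4*sin(51) - 3.4*sin(-18)
= -1.5916


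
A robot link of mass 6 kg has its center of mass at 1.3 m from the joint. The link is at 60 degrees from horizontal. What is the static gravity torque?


tau = m*g*L*cos(angle)
= 6 * 9.81 * 1.3 * cos(60 deg)
= 6 * 9.81 * 1.3 * 0.5
= 38.259 Nm


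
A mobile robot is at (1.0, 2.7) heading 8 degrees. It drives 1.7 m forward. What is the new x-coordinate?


x_new = x0 + d*cos(theta)
= 1.0 + 1.7*cos(8)
= 1.0 + 1.6835
= 2.6835


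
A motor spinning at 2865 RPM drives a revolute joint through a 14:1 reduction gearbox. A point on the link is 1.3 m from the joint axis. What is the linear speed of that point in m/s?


omega_motor = 2865 * 2*pi/60 = 300.0221 rad/s
omega_joint = omega_motor / 14 = 21.4301 rad/s
v = omega_joint * r = 21.4301 * 1.3
= 27.8592 m/s


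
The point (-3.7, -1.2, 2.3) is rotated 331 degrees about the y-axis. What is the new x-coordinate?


Rotation about y-axis: x' = x*cos(theta) + z*sin(theta)
= -3.7 * 0.8746 + 2.3 * -0.4848
= -4.3512


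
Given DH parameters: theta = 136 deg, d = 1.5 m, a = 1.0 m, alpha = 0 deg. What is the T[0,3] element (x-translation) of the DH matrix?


T[0,3] = a * cos(theta)
= 1.0 * cos(136 deg)
= 1.0 * -0.7193
= -0.7193


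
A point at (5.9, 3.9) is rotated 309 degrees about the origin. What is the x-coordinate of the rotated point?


x' = x*cos(theta) - y*sin(theta)
cos(309 deg) = 0.6293, sin(309 deg) = -0.7771
x' = 5.9 * 0.6293 - 3.9 * -0.7771
= 3.713 - -3.0309
= 6.7439


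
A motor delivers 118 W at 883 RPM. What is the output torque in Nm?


omega = 883 * 2*pi/60 = 92.4675 rad/s
tau = P / omega = 118 / 92.4675
= 1.2761 Nm


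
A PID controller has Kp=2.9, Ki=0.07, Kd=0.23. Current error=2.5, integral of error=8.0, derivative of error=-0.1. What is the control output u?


u = Kp*e + Ki*int(e) + Kd*de/dt
= 2.9*2.5 + 0.07*8.0 + 0.23*(-0.1)
= 7.25 + 0.56 + -0.023
= 7.787


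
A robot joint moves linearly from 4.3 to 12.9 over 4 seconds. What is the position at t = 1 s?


s = t/T = 1/4 = 0.25
p(t) = p0 + (pf-p0)*s
= 4.3 + (12.9 - 4.3) * 0.25
= 6.45


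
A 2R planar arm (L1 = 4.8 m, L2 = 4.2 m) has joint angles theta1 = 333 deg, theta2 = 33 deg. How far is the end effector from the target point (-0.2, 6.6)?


End effector via forward kinematics:
x = L1*cos(t1) + L2*cos(t1+t2) = 8.4538
y = L1*sin(t1) + L2*sin(t1+t2) = -1.7401
Distance to target:
d = sqrt((-0.2 - 8.4538)^2 + (6.6 - -1.7401)^2)
= sqrt(74.8887 + 69.5578)
= 12.0186 m


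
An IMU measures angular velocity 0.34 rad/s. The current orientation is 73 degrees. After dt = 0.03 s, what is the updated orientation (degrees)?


delta_theta = w * dt = 0.34 * 0.03 = 0.0102 rad
= 0.5844 deg
theta_new = 73 + 0.5844 = 73.5844 deg


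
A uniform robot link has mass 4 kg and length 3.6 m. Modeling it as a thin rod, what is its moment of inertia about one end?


I = (1/3) * m * L^2
= (1/3) * 4 * 3.6^2
= 0.333333 * 4 * 12.96
= 17.28 kg*m^2


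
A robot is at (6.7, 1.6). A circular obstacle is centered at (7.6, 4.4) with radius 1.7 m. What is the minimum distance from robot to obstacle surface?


center_dist = sqrt((6.7-7.6)^2 + (1.6-4.4)^2)
= sqrt(0.81 + 7.84)
= 2.9411
min_dist = center_dist - radius = 2.9411 - 1.7 = 1.2411 m


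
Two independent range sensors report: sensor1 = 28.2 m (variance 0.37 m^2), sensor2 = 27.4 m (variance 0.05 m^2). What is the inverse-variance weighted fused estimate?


w1 = (1/var1) / (1/var1 + 1/var2)
   = 2.7027 / (2.7027 + 20.0) = 0.119
w2 = 1 - w1 = 0.881
fused = w1*s1 + w2*s2 = 3.3571 + 24.1381
= 27.4952 m


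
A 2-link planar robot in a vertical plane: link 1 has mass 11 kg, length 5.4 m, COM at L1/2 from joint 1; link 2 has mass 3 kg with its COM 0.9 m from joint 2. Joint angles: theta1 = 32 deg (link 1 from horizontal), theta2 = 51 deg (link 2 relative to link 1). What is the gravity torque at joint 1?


Horizontal distance from joint 1 to link-1 COM:
  x_c1 = (L1/2)*cos(t1) = 2.7 * 0.848 = 2.2897 m
Horizontal distance from joint 1 to link-2 COM:
  x_c2 = L1*cos(t1) + Lc2*cos(t1+t2)
       = 5.4*0.848 + 0.9*0.1219 = 4.6891 m
tau1 = m1*g*x_c1 + m2*g*x_c2
     = 11*9.81*2.2897 + 3*9.81*4.6891
     = 247.0847 + 138.0015
     = 385.0862 Nm


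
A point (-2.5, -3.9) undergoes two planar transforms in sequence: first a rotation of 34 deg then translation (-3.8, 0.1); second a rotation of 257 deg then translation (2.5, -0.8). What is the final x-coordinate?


After transform 1:
x1 = cos(34)*-2.5 - sin(34)*-3.9 + -3.8 = -3.6917
y1 = sin(34)*-2.5 + cos(34)*-3.9 + 0.1 = -4.5312
After transform 2:
x2 = cos(257)*-3.6917 - sin(257)*-4.5312 + 2.5
= -1.0846


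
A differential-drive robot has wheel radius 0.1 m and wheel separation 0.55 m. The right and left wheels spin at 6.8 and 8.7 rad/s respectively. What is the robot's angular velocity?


vR = r*wR = 0.1*6.8 = 0.68 m/s
vL = r*wL = 0.1*8.7 = 0.87 m/s
v = (vR+vL)/2 = 0.775 m/s
omega = (vR-vL)/L = -0.3455 rad/s
angular velocity = -0.3455 rad/s


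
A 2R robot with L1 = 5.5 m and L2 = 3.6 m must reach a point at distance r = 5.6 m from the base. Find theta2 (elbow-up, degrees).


cos(theta2) = (r^2 - L1^2 - L2^2) / (2*L1*L2)
cos(theta2) = (31.36 - 30.25 - 12.96) / 39.6
cos(theta2) = -0.299242
theta2 = 107.4121 degrees


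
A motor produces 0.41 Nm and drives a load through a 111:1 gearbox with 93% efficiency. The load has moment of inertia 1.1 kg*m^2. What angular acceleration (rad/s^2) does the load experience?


tau_out = tau_motor * N * eta
= 0.41 * 111 * 0.93 = 42.3243 Nm
alpha = tau_out / I = 42.3243 / 1.1
= 38.4766 rad/s^2


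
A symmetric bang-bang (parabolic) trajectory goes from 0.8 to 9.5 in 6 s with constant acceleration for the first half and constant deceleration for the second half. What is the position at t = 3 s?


Symmetric rest-to-rest: each phase covers (pf-p0)/2 in time T/2. 0.5*a*(T/2)^2 = (pf-p0)/2 => a = 4*(pf-p0)/T^2
a = 4*(9.5-0.8)/6^2 = 0.9667
t = 3 is in the acceleration phase (t <= T/2).
p = p0 + 0.5*a*t^2 = 0.8 + 0.5*0.9667*3^2
= 5.15


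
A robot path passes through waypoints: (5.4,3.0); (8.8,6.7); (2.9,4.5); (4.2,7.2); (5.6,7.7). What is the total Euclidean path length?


Segment lengths:
  seg1 = sqrt((3.4)^2 + (3.7)^2) = 5.0249
  seg2 = sqrt((-5.9)^2 + (-2.2)^2) = 6.2968
  seg3 = sqrt((1.3)^2 + (2.7)^2) = 2.9967
  seg4 = sqrt((1.4)^2 + (0.5)^2) = 1.4866
Total = 15.805


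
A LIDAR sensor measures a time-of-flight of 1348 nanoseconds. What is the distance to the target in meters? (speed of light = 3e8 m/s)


tof = 1348 ns = 1.348e-06 s
dist = c * tof / 2
= 3e8 * 1.348e-06 / 2
= 202.2 m


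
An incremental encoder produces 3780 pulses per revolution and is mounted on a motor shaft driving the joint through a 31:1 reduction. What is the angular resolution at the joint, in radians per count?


counts per rev = 3780
effective counts at joint = 3780 * 31 = 117180
resolution = 2*pi / 117180
= 5.3620e-05 rad/count


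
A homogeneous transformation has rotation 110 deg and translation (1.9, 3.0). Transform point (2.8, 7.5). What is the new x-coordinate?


x' = cos(theta)*px - sin(theta)*py + tx
= -0.342*2.8 - 0.9397*7.5 + 1.9
= -6.1054


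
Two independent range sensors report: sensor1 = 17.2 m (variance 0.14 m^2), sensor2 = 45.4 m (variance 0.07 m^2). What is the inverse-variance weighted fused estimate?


w1 = (1/var1) / (1/var1 + 1/var2)
   = 7.1429 / (7.1429 + 14.2857) = 0.3333
w2 = 1 - w1 = 0.6667
fused = w1*s1 + w2*s2 = 5.7333 + 30.2667
= 36.0 m


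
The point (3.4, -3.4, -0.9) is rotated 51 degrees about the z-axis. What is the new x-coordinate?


Rotation about z-axis: x' = x*cos(theta) - y*sin(theta)
= 3.4 * 0.6293 - -3.4 * 0.7771
= 4.782


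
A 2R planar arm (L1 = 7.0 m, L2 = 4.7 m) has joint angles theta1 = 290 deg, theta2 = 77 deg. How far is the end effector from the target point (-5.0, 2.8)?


End effector via forward kinematics:
x = L1*cos(t1) + L2*cos(t1+t2) = 7.0591
y = L1*sin(t1) + L2*sin(t1+t2) = -6.0051
Distance to target:
d = sqrt((-5.0 - 7.0591)^2 + (2.8 - -6.0051)^2)
= sqrt(145.4221 + 77.5291)
= 14.9316 m


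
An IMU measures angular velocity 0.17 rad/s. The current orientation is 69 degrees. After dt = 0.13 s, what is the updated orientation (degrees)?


delta_theta = w * dt = 0.17 * 0.13 = 0.0221 rad
= 1.2662 deg
theta_new = 69 + 1.2662 = 70.2662 deg


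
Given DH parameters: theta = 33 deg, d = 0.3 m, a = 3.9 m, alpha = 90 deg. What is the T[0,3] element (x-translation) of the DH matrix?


T[0,3] = a * cos(theta)
= 3.9 * cos(33 deg)
= 3.9 * 0.8387
= 3.2708


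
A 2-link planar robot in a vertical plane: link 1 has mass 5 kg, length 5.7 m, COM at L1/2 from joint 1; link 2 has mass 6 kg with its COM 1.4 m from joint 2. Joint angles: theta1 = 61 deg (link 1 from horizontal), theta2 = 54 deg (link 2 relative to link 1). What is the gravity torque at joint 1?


Horizontal distance from joint 1 to link-1 COM:
  x_c1 = (L1/2)*cos(t1) = 2.85 * 0.4848 = 1.3817 m
Horizontal distance from joint 1 to link-2 COM:
  x_c2 = L1*cos(t1) + Lc2*cos(t1+t2)
       = 5.7*0.4848 + 1.4*-0.4226 = 2.1717 m
tau1 = m1*g*x_c1 + m2*g*x_c2
     = 5*9.81*1.3817 + 6*9.81*2.1717
     = 67.7727 + 127.8292
     = 195.6019 Nm


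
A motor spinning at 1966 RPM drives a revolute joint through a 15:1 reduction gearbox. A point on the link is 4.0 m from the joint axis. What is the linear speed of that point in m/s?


omega_motor = 1966 * 2*pi/60 = 205.879 rad/s
omega_joint = omega_motor / 15 = 13.7253 rad/s
v = omega_joint * r = 13.7253 * 4.0
= 54.9011 m/s


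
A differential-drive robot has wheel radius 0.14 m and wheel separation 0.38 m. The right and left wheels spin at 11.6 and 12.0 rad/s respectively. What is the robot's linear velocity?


vR = r*wR = 0.14*11.6 = 1.624 m/s
vL = r*wL = 0.14*12.0 = 1.68 m/s
v = (vR+vL)/2 = 1.652 m/s
omega = (vR-vL)/L = -0.1474 rad/s
linear velocity = 1.652 m/s


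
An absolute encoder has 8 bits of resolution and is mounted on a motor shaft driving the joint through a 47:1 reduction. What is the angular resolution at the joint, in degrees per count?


counts = 2^8 = 256
effective counts at joint = 256 * 47 = 12032
resolution = 360 / 12032
= 0.0299 deg/count


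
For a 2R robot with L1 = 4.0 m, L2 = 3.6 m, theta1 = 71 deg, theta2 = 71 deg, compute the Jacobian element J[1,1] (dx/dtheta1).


J[1,1] = -L1*sin(t1) - L2*sin(t1+t2)
= -4.0*sin(71) - 3.6*sin(142)
= -5.9985


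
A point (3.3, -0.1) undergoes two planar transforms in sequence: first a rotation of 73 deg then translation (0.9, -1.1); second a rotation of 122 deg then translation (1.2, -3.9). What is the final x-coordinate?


After transform 1:
x1 = cos(73)*3.3 - sin(73)*-0.1 + 0.9 = 1.9605
y1 = sin(73)*3.3 + cos(73)*-0.1 + -1.1 = 2.0266
After transform 2:
x2 = cos(122)*1.9605 - sin(122)*2.0266 + 1.2
= -1.5575


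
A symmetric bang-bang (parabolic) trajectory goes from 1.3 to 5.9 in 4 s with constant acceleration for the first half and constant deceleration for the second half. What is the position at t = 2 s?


Symmetric rest-to-rest: each phase covers (pf-p0)/2 in time T/2. 0.5*a*(T/2)^2 = (pf-p0)/2 => a = 4*(pf-p0)/T^2
a = 4*(5.9-1.3)/4^2 = 1.15
t = 2 is in the acceleration phase (t <= T/2).
p = p0 + 0.5*a*t^2 = 1.3 + 0.5*1.15*2^2
= 3.6


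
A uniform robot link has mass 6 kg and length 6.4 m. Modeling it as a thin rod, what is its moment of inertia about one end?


I = (1/3) * m * L^2
= (1/3) * 6 * 6.4^2
= 0.333333 * 6 * 40.96
= 81.92 kg*m^2


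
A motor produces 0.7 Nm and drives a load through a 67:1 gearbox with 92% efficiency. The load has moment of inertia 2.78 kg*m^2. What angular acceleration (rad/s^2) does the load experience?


tau_out = tau_motor * N * eta
= 0.7 * 67 * 0.92 = 43.148 Nm
alpha = tau_out / I = 43.148 / 2.78
= 15.5209 rad/s^2


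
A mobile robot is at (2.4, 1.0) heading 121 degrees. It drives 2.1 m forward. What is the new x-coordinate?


x_new = x0 + d*cos(theta)
= 2.4 + 2.1*cos(121)
= 2.4 + -1.0816
= 1.3184


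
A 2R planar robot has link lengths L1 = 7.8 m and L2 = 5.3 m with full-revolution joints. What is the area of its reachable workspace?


r_max = L1 + L2 = 13.1 m
r_min = |L1 - L2| = 2.5 m
Area = pi*(r_max^2 - r_min^2)
= pi*(171.61 - 6.25)
= pi * 165.36
= 519.4938 m^2


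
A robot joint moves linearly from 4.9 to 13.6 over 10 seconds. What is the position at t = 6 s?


s = t/T = 6/10 = 0.6
p(t) = p0 + (pf-p0)*s
= 4.9 + (13.6 - 4.9) * 0.6
= 10.12


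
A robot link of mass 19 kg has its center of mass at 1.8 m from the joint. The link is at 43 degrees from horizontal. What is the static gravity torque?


tau = m*g*L*cos(angle)
= 19 * 9.81 * 1.8 * cos(43 deg)
= 19 * 9.81 * 1.8 * 0.7314
= 245.3706 Nm


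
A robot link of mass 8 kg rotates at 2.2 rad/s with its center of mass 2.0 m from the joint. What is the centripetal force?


F = m * omega^2 * r
= 8 * 2.2^2 * 2.0
= 8 * 4.84 * 2.0
= 77.44 N


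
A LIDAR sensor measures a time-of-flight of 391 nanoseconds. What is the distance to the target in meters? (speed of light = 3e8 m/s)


tof = 391 ns = 3.91e-07 s
dist = c * tof / 2
= 3e8 * 3.91e-07 / 2
= 58.65 m


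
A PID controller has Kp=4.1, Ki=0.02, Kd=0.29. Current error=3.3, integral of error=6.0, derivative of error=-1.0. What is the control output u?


u = Kp*e + Ki*int(e) + Kd*de/dt
= 4.1*3.3 + 0.02*6.0 + 0.29*(-1.0)
= 13.53 + 0.12 + -0.29
= 13.36


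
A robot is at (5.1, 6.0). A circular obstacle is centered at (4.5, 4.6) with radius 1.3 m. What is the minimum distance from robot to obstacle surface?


center_dist = sqrt((5.1-4.5)^2 + (6.0-4.6)^2)
= sqrt(0.36 + 1.96)
= 1.5232
min_dist = center_dist - radius = 1.5232 - 1.3 = 0.2232 m


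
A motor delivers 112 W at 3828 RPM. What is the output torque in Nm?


omega = 3828 * 2*pi/60 = 400.8672 rad/s
tau = P / omega = 112 / 400.8672
= 0.2794 Nm


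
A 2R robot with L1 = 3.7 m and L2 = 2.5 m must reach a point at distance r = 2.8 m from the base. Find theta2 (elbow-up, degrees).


cos(theta2) = (r^2 - L1^2 - L2^2) / (2*L1*L2)
cos(theta2) = (7.84 - 13.69 - 6.25) / 18.5
cos(theta2) = -0.654054
theta2 = 130.848 degrees


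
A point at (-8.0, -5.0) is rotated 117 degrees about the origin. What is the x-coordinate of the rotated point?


x' = x*cos(theta) - y*sin(theta)
cos(117 deg) = -0.454, sin(117 deg) = 0.891
x' = -8.0 * -0.454 - -5.0 * 0.891
= 3.6319 - -4.455
= 8.087


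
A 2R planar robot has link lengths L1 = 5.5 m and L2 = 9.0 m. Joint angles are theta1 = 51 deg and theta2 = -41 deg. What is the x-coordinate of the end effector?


Convert angles to radians: theta1 = 0.8901, theta2 = -0.7156
x = L1*cos(theta1) + L2*cos(theta1+theta2)
x = 3.4613 + 8.8633
x = 12.3245


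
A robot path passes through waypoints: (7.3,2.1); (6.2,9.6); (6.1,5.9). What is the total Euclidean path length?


Segment lengths:
  seg1 = sqrt((-1.1)^2 + (7.5)^2) = 7.5802
  seg2 = sqrt((-0.1)^2 + (-3.7)^2) = 3.7014
Total = 11.2816


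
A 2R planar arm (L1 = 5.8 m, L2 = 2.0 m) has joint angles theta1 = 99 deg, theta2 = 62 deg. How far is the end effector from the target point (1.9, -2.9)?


End effector via forward kinematics:
x = L1*cos(t1) + L2*cos(t1+t2) = -2.7984
y = L1*sin(t1) + L2*sin(t1+t2) = 6.3797
Distance to target:
d = sqrt((1.9 - -2.7984)^2 + (-2.9 - 6.3797)^2)
= sqrt(22.0746 + 86.1134)
= 10.4013 m


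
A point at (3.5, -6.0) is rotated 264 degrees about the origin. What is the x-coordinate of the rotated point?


x' = x*cos(theta) - y*sin(theta)
cos(264 deg) = -0.1045, sin(264 deg) = -0.9945
x' = 3.5 * -0.1045 - -6.0 * -0.9945
= -0.3658 - 5.9671
= -6.333


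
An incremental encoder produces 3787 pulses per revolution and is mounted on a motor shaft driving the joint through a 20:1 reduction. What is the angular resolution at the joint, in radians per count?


counts per rev = 3787
effective counts at joint = 3787 * 20 = 75740
resolution = 2*pi / 75740
= 8.2957e-05 rad/count


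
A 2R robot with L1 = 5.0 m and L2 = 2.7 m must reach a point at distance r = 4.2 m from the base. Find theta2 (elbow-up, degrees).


cos(theta2) = (r^2 - L1^2 - L2^2) / (2*L1*L2)
cos(theta2) = (17.64 - 25.0 - 7.29) / 27.0
cos(theta2) = -0.542593
theta2 = 122.8603 degrees


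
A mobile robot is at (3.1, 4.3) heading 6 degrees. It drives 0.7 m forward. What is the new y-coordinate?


y_new = y0 + d*sin(theta)
= 4.3 + 0.7*sin(6)
= 4.3 + 0.0732
= 4.3732


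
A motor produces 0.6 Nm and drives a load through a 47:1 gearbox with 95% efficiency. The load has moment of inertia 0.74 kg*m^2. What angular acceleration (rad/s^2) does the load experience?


tau_out = tau_motor * N * eta
= 0.6 * 47 * 0.95 = 26.79 Nm
alpha = tau_out / I = 26.79 / 0.74
= 36.2027 rad/s^2


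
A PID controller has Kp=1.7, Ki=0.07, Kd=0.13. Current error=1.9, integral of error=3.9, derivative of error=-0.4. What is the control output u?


u = Kp*e + Ki*int(e) + Kd*de/dt
= 1.7*1.9 + 0.07*3.9 + 0.13*(-0.4)
= 3.23 + 0.273 + -0.052
= 3.451


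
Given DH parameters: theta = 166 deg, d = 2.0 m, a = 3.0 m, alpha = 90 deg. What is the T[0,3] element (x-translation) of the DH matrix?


T[0,3] = a * cos(theta)
= 3.0 * cos(166 deg)
= 3.0 * -0.9703
= -2.9109


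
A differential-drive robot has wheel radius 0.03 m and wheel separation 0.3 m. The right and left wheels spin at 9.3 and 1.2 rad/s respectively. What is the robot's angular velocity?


vR = r*wR = 0.03*9.3 = 0.279 m/s
vL = r*wL = 0.03*1.2 = 0.036 m/s
v = (vR+vL)/2 = 0.1575 m/s
omega = (vR-vL)/L = 0.81 rad/s
angular velocity = 0.81 rad/s


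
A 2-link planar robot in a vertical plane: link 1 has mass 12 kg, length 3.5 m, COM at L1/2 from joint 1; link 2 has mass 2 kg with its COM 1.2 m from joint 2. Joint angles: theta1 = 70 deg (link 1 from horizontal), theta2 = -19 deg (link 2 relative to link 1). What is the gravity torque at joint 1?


Horizontal distance from joint 1 to link-1 COM:
  x_c1 = (L1/2)*cos(t1) = 1.75 * 0.342 = 0.5985 m
Horizontal distance from joint 1 to link-2 COM:
  x_c2 = L1*cos(t1) + Lc2*cos(t1+t2)
       = 3.5*0.342 + 1.2*0.6293 = 1.9523 m
tau1 = m1*g*x_c1 + m2*g*x_c2
     = 12*9.81*0.5985 + 2*9.81*1.9523
     = 70.4596 + 38.3032
     = 108.7628 Nm


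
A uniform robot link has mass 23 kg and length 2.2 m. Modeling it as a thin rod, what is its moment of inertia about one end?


I = (1/3) * m * L^2
= (1/3) * 23 * 2.2^2
= 0.333333 * 23 * 4.84
= 37.1067 kg*m^2


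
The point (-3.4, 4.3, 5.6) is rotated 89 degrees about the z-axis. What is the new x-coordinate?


Rotation about z-axis: x' = x*cos(theta) - y*sin(theta)
= -3.4 * 0.0175 - 4.3 * 0.9998
= -4.3587


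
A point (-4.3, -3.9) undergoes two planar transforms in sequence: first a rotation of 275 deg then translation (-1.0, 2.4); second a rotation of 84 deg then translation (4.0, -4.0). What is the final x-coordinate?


After transform 1:
x1 = cos(275)*-4.3 - sin(275)*-3.9 + -1.0 = -5.2599
y1 = sin(275)*-4.3 + cos(275)*-3.9 + 2.4 = 6.3437
After transform 2:
x2 = cos(84)*-5.2599 - sin(84)*6.3437 + 4.0
= -2.8588


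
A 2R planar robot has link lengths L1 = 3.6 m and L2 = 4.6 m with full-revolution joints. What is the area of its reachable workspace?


r_max = L1 + L2 = 8.2 m
r_min = |L1 - L2| = 1.0 m
Area = pi*(r_max^2 - r_min^2)
= pi*(67.24 - 1.0)
= pi * 66.24
= 208.0991 m^2


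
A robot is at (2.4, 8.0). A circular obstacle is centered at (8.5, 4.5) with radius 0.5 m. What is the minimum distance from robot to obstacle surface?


center_dist = sqrt((2.4-8.5)^2 + (8.0-4.5)^2)
= sqrt(37.21 + 12.25)
= 7.0328
min_dist = center_dist - radius = 7.0328 - 0.5 = 6.5328 m


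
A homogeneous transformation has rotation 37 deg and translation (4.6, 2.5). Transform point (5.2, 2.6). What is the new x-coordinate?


x' = cos(theta)*px - sin(theta)*py + tx
= 0.7986*5.2 - 0.6018*2.6 + 4.6
= 7.1882


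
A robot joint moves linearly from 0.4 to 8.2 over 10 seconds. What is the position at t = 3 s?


s = t/T = 3/10 = 0.3
p(t) = p0 + (pf-p0)*s
= 0.4 + (8.2 - 0.4) * 0.3
= 2.74


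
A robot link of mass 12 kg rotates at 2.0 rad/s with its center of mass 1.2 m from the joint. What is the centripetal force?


F = m * omega^2 * r
= 12 * 2.0^2 * 1.2
= 12 * 4.0 * 1.2
= 57.6 N


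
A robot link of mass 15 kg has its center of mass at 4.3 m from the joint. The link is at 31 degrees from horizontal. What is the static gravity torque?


tau = m*g*L*cos(angle)
= 15 * 9.81 * 4.3 * cos(31 deg)
= 15 * 9.81 * 4.3 * 0.8572
= 542.3683 Nm


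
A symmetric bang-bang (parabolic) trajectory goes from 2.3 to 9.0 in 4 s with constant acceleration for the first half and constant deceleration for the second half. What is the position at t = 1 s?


Symmetric rest-to-rest: each phase covers (pf-p0)/2 in time T/2. 0.5*a*(T/2)^2 = (pf-p0)/2 => a = 4*(pf-p0)/T^2
a = 4*(9.0-2.3)/4^2 = 1.675
t = 1 is in the acceleration phase (t <= T/2).
p = p0 + 0.5*a*t^2 = 2.3 + 0.5*1.675*1^2
= 3.1375


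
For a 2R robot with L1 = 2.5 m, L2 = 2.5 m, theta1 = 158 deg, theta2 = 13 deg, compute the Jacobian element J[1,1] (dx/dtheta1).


J[1,1] = -L1*sin(t1) - L2*sin(t1+t2)
= -2.5*sin(158) - 2.5*sin(171)
= -1.3276


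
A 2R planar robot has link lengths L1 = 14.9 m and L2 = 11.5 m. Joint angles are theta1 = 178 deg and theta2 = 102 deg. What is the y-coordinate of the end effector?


Convert angles to radians: theta1 = 3.1067, theta2 = 1.7802
y = L1*sin(theta1) + L2*sin(theta1+theta2)
y = 0.52 + -11.3253
y = -10.8053


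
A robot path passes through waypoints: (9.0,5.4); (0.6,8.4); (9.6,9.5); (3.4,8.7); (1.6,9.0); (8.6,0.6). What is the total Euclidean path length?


Segment lengths:
  seg1 = sqrt((-8.4)^2 + (3.0)^2) = 8.9196
  seg2 = sqrt((9.0)^2 + (1.1)^2) = 9.067
  seg3 = sqrt((-6.2)^2 + (-0.8)^2) = 6.2514
  seg4 = sqrt((-1.8)^2 + (0.3)^2) = 1.8248
  seg5 = sqrt((7.0)^2 + (-8.4)^2) = 10.9343
Total = 36.9972


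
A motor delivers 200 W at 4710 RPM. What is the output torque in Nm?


omega = 4710 * 2*pi/60 = 493.23 rad/s
tau = P / omega = 200 / 493.23
= 0.4055 Nm


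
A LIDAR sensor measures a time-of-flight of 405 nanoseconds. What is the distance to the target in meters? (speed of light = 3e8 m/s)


tof = 405 ns = 4.05e-07 s
dist = c * tof / 2
= 3e8 * 4.05e-07 / 2
= 60.75 m


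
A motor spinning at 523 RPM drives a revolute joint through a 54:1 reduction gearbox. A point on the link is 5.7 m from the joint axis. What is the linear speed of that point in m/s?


omega_motor = 523 * 2*pi/60 = 54.7684 rad/s
omega_joint = omega_motor / 54 = 1.0142 rad/s
v = omega_joint * r = 1.0142 * 5.7
= 5.7811 m/s


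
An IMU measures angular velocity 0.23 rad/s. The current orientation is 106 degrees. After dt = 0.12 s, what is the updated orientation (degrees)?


delta_theta = w * dt = 0.23 * 0.12 = 0.0276 rad
= 1.5814 deg
theta_new = 106 + 1.5814 = 107.5814 deg


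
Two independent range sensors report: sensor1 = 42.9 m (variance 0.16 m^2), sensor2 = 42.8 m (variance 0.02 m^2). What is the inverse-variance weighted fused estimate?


w1 = (1/var1) / (1/var1 + 1/var2)
   = 6.25 / (6.25 + 50.0) = 0.1111
w2 = 1 - w1 = 0.8889
fused = w1*s1 + w2*s2 = 4.7667 + 38.0444
= 42.8111 m


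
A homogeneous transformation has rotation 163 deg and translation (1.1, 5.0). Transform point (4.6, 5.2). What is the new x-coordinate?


x' = cos(theta)*px - sin(theta)*py + tx
= -0.9563*4.6 - 0.2924*5.2 + 1.1
= -4.8193


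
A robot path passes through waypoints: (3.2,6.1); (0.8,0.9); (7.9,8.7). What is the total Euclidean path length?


Segment lengths:
  seg1 = sqrt((-2.4)^2 + (-5.2)^2) = 5.7271
  seg2 = sqrt((7.1)^2 + (7.8)^2) = 10.5475
Total = 16.2746


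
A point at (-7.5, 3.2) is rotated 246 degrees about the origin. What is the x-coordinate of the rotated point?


x' = x*cos(theta) - y*sin(theta)
cos(246 deg) = -0.4067, sin(246 deg) = -0.9135
x' = -7.5 * -0.4067 - 3.2 * -0.9135
= 3.0505 - -2.9233
= 5.9739


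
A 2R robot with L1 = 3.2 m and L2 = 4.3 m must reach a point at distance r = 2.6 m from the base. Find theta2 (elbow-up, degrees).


cos(theta2) = (r^2 - L1^2 - L2^2) / (2*L1*L2)
cos(theta2) = (6.76 - 10.24 - 18.49) / 27.52
cos(theta2) = -0.798328
theta2 = 142.9708 degrees


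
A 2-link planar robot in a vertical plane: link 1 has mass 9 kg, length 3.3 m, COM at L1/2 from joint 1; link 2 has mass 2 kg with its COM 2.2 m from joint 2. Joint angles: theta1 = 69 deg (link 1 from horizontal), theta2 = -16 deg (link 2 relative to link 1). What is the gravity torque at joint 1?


Horizontal distance from joint 1 to link-1 COM:
  x_c1 = (L1/2)*cos(t1) = 1.65 * 0.3584 = 0.5913 m
Horizontal distance from joint 1 to link-2 COM:
  x_c2 = L1*cos(t1) + Lc2*cos(t1+t2)
       = 3.3*0.3584 + 2.2*0.6018 = 2.5066 m
tau1 = m1*g*x_c1 + m2*g*x_c2
     = 9*9.81*0.5913 + 2*9.81*2.5066
     = 52.2065 + 49.1796
     = 101.3861 Nm


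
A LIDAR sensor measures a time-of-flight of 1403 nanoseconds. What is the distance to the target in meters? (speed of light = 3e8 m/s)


tof = 1403 ns = 1.403e-06 s
dist = c * tof / 2
= 3e8 * 1.403e-06 / 2
= 210.45 m


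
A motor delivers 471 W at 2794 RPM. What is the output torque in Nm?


omega = 2794 * 2*pi/60 = 292.587 rad/s
tau = P / omega = 471 / 292.587
= 1.6098 Nm


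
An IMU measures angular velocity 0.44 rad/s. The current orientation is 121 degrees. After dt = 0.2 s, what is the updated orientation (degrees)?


delta_theta = w * dt = 0.44 * 0.2 = 0.088 rad
= 5.042 deg
theta_new = 121 + 5.042 = 126.042 deg


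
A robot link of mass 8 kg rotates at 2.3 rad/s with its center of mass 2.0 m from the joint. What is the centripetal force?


F = m * omega^2 * r
= 8 * 2.3^2 * 2.0
= 8 * 5.29 * 2.0
= 84.64 N


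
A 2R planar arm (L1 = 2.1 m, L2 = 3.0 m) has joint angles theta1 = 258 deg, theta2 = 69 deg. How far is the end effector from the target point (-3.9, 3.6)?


End effector via forward kinematics:
x = L1*cos(t1) + L2*cos(t1+t2) = 2.0794
y = L1*sin(t1) + L2*sin(t1+t2) = -3.688
Distance to target:
d = sqrt((-3.9 - 2.0794)^2 + (3.6 - -3.688)^2)
= sqrt(35.7532 + 53.1153)
= 9.427 m


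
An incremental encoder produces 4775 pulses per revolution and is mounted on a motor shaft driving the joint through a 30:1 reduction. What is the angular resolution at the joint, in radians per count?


counts per rev = 4775
effective counts at joint = 4775 * 30 = 143250
resolution = 2*pi / 143250
= 4.3862e-05 rad/count


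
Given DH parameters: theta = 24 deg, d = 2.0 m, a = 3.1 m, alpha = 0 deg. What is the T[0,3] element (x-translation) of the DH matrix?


T[0,3] = a * cos(theta)
= 3.1 * cos(24 deg)
= 3.1 * 0.9135
= 2.832


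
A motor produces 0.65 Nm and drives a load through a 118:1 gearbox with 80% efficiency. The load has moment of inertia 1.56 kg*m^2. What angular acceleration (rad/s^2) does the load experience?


tau_out = tau_motor * N * eta
= 0.65 * 118 * 0.8 = 61.36 Nm
alpha = tau_out / I = 61.36 / 1.56
= 39.3333 rad/s^2


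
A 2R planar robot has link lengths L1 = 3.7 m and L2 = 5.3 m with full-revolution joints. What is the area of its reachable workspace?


r_max = L1 + L2 = 9.0 m
r_min = |L1 - L2| = 1.6 m
Area = pi*(r_max^2 - r_min^2)
= pi*(81.0 - 2.56)
= pi * 78.44
= 246.4265 m^2
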